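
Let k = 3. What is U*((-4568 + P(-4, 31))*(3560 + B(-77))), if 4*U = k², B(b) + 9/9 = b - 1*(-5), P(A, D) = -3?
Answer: -143451693/4 ≈ -3.5863e+7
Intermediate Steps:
B(b) = 4 + b (B(b) = -1 + (b - 1*(-5)) = -1 + (b + 5) = -1 + (5 + b) = 4 + b)
U = 9/4 (U = (¼)*3² = (¼)*9 = 9/4 ≈ 2.2500)
U*((-4568 + P(-4, 31))*(3560 + B(-77))) = 9*((-4568 - 3)*(3560 + (4 - 77)))/4 = 9*(-4571*(3560 - 73))/4 = 9*(-4571*3487)/4 = (9/4)*(-15939077) = -143451693/4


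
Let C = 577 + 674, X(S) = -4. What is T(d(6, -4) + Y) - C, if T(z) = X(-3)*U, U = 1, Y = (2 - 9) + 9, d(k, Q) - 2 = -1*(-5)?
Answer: -1255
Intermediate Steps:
d(k, Q) = 7 (d(k, Q) = 2 - 1*(-5) = 2 + 5 = 7)
Y = 2 (Y = -7 + 9 = 2)
C = 1251
T(z) = -4 (T(z) = -4*1 = -4)
T(d(6, -4) + Y) - C = -4 - 1*1251 = -4 - 1251 = -1255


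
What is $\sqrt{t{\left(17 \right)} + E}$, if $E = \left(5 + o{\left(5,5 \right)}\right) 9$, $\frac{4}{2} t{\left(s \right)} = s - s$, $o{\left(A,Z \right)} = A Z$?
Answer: $3 \sqrt{30} \approx 16.432$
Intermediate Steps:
$t{\left(s \right)} = 0$ ($t{\left(s \right)} = \frac{s - s}{2} = \frac{1}{2} \cdot 0 = 0$)
$E = 270$ ($E = \left(5 + 5 \cdot 5\right) 9 = \left(5 + 25\right) 9 = 30 \cdot 9 = 270$)
$\sqrt{t{\left(17 \right)} + E} = \sqrt{0 + 270} = \sqrt{270} = 3 \sqrt{30}$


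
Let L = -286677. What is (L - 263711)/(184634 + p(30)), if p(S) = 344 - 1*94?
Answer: -137597/46221 ≈ -2.9769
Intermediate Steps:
p(S) = 250 (p(S) = 344 - 94 = 250)
(L - 263711)/(184634 + p(30)) = (-286677 - 263711)/(184634 + 250) = -550388/184884 = -550388*1/184884 = -137597/46221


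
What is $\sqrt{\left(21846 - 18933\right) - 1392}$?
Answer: $39$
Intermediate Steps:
$\sqrt{\left(21846 - 18933\right) - 1392} = \sqrt{2913 - 1392} = \sqrt{1521} = 39$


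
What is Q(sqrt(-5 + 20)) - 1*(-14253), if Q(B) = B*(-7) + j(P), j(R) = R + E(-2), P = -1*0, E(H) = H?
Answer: 14251 - 7*sqrt(15) ≈ 14224.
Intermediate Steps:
P = 0
j(R) = -2 + R (j(R) = R - 2 = -2 + R)
Q(B) = -2 - 7*B (Q(B) = B*(-7) + (-2 + 0) = -7*B - 2 = -2 - 7*B)
Q(sqrt(-5 + 20)) - 1*(-14253) = (-2 - 7*sqrt(-5 + 20)) - 1*(-14253) = (-2 - 7*sqrt(15)) + 14253 = 14251 - 7*sqrt(15)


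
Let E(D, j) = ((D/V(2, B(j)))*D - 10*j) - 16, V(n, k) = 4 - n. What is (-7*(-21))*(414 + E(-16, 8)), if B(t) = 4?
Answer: 65562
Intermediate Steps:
E(D, j) = -16 + D²/2 - 10*j (E(D, j) = ((D/(4 - 1*2))*D - 10*j) - 16 = ((D/(4 - 2))*D - 10*j) - 16 = ((D/2)*D - 10*j) - 16 = (D²/2 - 10*j) - 16 = -16 + D²/2 - 10*j)
(-7*(-21))*(414 + E(-16, 8)) = (-7*(-21))*(414 + (-16 + (½)*(-16)² - 10*8)) = 147*(414 + (-16 + (½)*256 - 80)) = 147*(414 + (-16 + 128 - 80)) = 147*(414 + 32) = 147*446 = 65562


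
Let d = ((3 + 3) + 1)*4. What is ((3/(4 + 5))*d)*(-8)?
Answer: -224/3 ≈ -74.667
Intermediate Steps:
d = 28 (d = (6 + 1)*4 = 7*4 = 28)
((3/(4 + 5))*d)*(-8) = ((3/(4 + 5))*28)*(-8) = ((3/9)*28)*(-8) = ((3*(⅑))*28)*(-8) = ((⅓)*28)*(-8) = (28/3)*(-8) = -224/3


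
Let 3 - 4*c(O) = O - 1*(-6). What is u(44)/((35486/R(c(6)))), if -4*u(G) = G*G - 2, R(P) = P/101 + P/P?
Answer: -381965/28672688 ≈ -0.013322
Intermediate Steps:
c(O) = -3/4 - O/4 (c(O) = 3/4 - (O - 1*(-6))/4 = 3/4 - (O + 6)/4 = 3/4 - (6 + O)/4 = 3/4 + (-3/2 - O/4) = -3/4 - O/4)
R(P) = 1 + P/101 (R(P) = P*(1/101) + 1 = P/101 + 1 = 1 + P/101)
u(G) = 1/2 - G**2/4 (u(G) = -(G*G - 2)/4 = -(G**2 - 2)/4 = -(-2 + G**2)/4 = 1/2 - G**2/4)
u(44)/((35486/R(c(6)))) = (1/2 - 1/4*44**2)/((35486/(1 + (-3/4 - 1/4*6)/101))) = (1/2 - 1/4*1936)/((35486/(1 + (-3/4 - 3/2)/101))) = (1/2 - 484)/((35486/(1 + (1/101)*(-9/4)))) = -967/(2*(35486/(1 - 9/404))) = -967/(2*(35486/(395/404))) = -967/(2*(35486*(404/395))) = -967/(2*14336344/395) = -967/2*395/14336344 = -381965/28672688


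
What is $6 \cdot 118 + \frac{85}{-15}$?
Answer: $\frac{2107}{3} \approx 702.33$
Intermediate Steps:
$6 \cdot 118 + \frac{85}{-15} = 708 + 85 \left(- \frac{1}{15}\right) = 708 - \frac{17}{3} = \frac{2107}{3}$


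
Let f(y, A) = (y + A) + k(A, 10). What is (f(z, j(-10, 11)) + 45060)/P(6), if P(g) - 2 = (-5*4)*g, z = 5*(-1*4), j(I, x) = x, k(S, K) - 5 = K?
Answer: -22533/59 ≈ -381.92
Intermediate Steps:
k(S, K) = 5 + K
z = -20 (z = 5*(-4) = -20)
f(y, A) = 15 + A + y (f(y, A) = (y + A) + (5 + 10) = (A + y) + 15 = 15 + A + y)
P(g) = 2 - 20*g (P(g) = 2 + (-5*4)*g = 2 - 20*g)
(f(z, j(-10, 11)) + 45060)/P(6) = ((15 + 11 - 20) + 45060)/(2 - 20*6) = (6 + 45060)/(2 - 120) = 45066/(-118) = 45066*(-1/118) = -22533/59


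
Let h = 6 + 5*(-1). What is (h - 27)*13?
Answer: -338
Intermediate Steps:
h = 1 (h = 6 - 5 = 1)
(h - 27)*13 = (1 - 27)*13 = -26*13 = -338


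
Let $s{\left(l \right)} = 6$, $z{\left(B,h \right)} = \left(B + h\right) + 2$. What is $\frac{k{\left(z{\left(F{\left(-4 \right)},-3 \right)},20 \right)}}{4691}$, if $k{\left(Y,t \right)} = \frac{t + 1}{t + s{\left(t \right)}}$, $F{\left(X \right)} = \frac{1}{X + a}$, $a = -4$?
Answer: $\frac{21}{121966} \approx 0.00017218$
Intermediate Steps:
$F{\left(X \right)} = \frac{1}{-4 + X}$ ($F{\left(X \right)} = \frac{1}{X - 4} = \frac{1}{-4 + X}$)
$z{\left(B,h \right)} = 2 + B + h$
$k{\left(Y,t \right)} = \frac{1 + t}{6 + t}$ ($k{\left(Y,t \right)} = \frac{t + 1}{t + 6} = \frac{1 + t}{6 + t}$)
$\frac{k{\left(z{\left(F{\left(-4 \right)},-3 \right)},20 \right)}}{4691} = \frac{\frac{1}{6 + 20} \left(1 + 20\right)}{4691} = \frac{1}{26} \cdot 21 \cdot \frac{1}{4691} = \frac{21}{26} \cdot \frac{1}{4691} = \frac{21}{121966}$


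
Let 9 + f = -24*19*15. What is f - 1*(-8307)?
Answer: 1458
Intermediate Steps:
f = -6849 (f = -9 - 24*19*15 = -9 - 456*15 = -9 - 6840 = -6849)
f - 1*(-8307) = -6849 - 1*(-8307) = -6849 + 8307 = 1458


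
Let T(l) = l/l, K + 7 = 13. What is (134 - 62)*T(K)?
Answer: 72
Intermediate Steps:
K = 6 (K = -7 + 13 = 6)
T(l) = 1
(134 - 62)*T(K) = (134 - 62)*1 = 72*1 = 72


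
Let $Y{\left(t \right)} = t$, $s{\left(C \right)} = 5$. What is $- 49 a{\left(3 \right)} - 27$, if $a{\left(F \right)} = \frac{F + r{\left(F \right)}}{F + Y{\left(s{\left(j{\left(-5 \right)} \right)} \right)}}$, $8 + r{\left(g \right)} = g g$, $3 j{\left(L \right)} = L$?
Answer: $- \frac{103}{2} \approx -51.5$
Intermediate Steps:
$j{\left(L \right)} = \frac{L}{3}$
$r{\left(g \right)} = -8 + g^{2}$ ($r{\left(g \right)} = -8 + g g = -8 + g^{2}$)
$a{\left(F \right)} = \frac{-8 + F + F^{2}}{5 + F}$ ($a{\left(F \right)} = \frac{F + \left(-8 + F^{2}\right)}{F + 5} = \frac{-8 + F + F^{2}}{5 + F}$)
$- 49 a{\left(3 \right)} - 27 = - 49 \frac{-8 + 3 + 3^{2}}{5 + 3} - 27 = - 49 \frac{-8 + 3 + 9}{8} - 27 = - 49 \cdot \frac{1}{8} \cdot 4 - 27 = \left(-49\right) \frac{1}{2} - 27 = - \frac{49}{2} - 27 = - \frac{103}{2}$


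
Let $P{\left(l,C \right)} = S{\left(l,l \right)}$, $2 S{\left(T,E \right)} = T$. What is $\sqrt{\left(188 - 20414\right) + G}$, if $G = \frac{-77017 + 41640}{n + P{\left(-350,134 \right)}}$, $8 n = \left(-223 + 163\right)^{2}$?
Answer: $\frac{i \sqrt{61572797}}{55} \approx 142.67 i$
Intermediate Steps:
$n = 450$ ($n = \frac{\left(-223 + 163\right)^{2}}{8} = \frac{\left(-60\right)^{2}}{8} = \frac{1}{8} \cdot 3600 = 450$)
$S{\left(T,E \right)} = \frac{T}{2}$
$P{\left(l,C \right)} = \frac{l}{2}$
$G = - \frac{35377}{275}$ ($G = \frac{-77017 + 41640}{450 + \frac{1}{2} \left(-350\right)} = - \frac{35377}{450 - 175} = - \frac{35377}{275} \approx -128.64$)
$\sqrt{\left(188 - 20414\right) + G} = \sqrt{\left(188 - 20414\right) - \frac{35377}{275}} = \sqrt{-20226 - \frac{35377}{275}} = \sqrt{- \frac{5597527}{275}} = \frac{i \sqrt{61572797}}{55}$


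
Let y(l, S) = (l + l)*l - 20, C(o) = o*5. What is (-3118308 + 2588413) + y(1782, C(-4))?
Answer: 5821133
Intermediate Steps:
C(o) = 5*o
y(l, S) = -20 + 2*l² (y(l, S) = (2*l)*l - 20 = 2*l² - 20 = -20 + 2*l²)
(-3118308 + 2588413) + y(1782, C(-4)) = (-3118308 + 2588413) + (-20 + 2*1782²) = -529895 + (-20 + 2*3175524) = -529895 + (-20 + 6351048) = -529895 + 6351028 = 5821133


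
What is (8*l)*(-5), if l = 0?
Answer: 0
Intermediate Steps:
(8*l)*(-5) = (8*0)*(-5) = 0*(-5) = 0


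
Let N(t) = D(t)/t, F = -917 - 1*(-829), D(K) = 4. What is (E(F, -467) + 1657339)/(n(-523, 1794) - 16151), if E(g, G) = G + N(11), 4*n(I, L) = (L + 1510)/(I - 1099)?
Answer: -7390479178/72043807 ≈ -102.58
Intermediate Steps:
F = -88 (F = -917 + 829 = -88)
N(t) = 4/t
n(I, L) = (1510 + L)/(4*(-1099 + I)) (n(I, L) = ((L + 1510)/(I - 1099))/4 = ((1510 + L)/(-1099 + I))/4 = (1510 + L)/(4*(-1099 + I)))
E(g, G) = 4/11 + G (E(g, G) = G + 4/11 = 4/11 + G)
(E(F, -467) + 1657339)/(n(-523, 1794) - 16151) = ((4/11 - 467) + 1657339)/((1510 + 1794)/(4*(-1099 - 523)) - 16151) = (-5133/11 + 1657339)/((¼)*3304/(-1622) - 16151) = 18225596/(11*((¼)*(-1/1622)*3304 - 16151)) = 18225596/(11*(-413/811 - 16151)) = 18225596/(11*(-13098874/811)) = (18225596/11)*(-811/13098874) = -7390479178/72043807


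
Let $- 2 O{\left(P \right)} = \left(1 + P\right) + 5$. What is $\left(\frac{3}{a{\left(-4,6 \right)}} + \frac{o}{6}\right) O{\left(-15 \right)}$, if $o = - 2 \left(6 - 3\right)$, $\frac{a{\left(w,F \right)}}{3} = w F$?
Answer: $- \frac{75}{16} \approx -4.6875$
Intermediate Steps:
$a{\left(w,F \right)} = 3 F w$ ($a{\left(w,F \right)} = 3 w F = 3 F w$)
$o = -6$ ($o = \left(-2\right) 3 = -6$)
$O{\left(P \right)} = -3 - \frac{P}{2}$ ($O{\left(P \right)} = - \frac{\left(1 + P\right) + 5}{2} = - \frac{6 + P}{2} = -3 - \frac{P}{2}$)
$\left(\frac{3}{a{\left(-4,6 \right)}} + \frac{o}{6}\right) O{\left(-15 \right)} = \left(\frac{3}{3 \cdot 6 \left(-4\right)} - \frac{6}{6}\right) \left(-3 - - \frac{15}{2}\right) = \left(\frac{3}{-72} - 1\right) \left(-3 + \frac{15}{2}\right) = \left(3 \left(- \frac{1}{72}\right) - 1\right) \frac{9}{2} = \left(- \frac{1}{24} - 1\right) \frac{9}{2} = \left(- \frac{25}{24}\right) \frac{9}{2} = - \frac{75}{16}$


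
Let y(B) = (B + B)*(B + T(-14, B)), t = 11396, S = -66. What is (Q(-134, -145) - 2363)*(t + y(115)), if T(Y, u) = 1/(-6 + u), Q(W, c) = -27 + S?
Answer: -10132090464/109 ≈ -9.2955e+7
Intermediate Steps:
Q(W, c) = -93 (Q(W, c) = -27 - 66 = -93)
y(B) = 2*B*(B + 1/(-6 + B)) (y(B) = (B + B)*(B + 1/(-6 + B)) = (2*B)*(B + 1/(-6 + B)) = 2*B*(B + 1/(-6 + B)))
(Q(-134, -145) - 2363)*(t + y(115)) = (-93 - 2363)*(11396 + 2*115*(1 + 115*(-6 + 115))/(-6 + 115)) = -2456*(11396 + 2*115*(1 + 115*109)/109) = -2456*(11396 + 2*115*(1/109)*(1 + 12535)) = -2456*(11396 + 2*115*(1/109)*12536) = -2456*(11396 + 2883280/109) = -2456*4125444/109 = -10132090464/109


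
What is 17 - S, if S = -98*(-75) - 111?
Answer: -7222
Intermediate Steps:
S = 7239 (S = 7350 - 111 = 7239)
17 - S = 17 - 1*7239 = 17 - 7239 = -7222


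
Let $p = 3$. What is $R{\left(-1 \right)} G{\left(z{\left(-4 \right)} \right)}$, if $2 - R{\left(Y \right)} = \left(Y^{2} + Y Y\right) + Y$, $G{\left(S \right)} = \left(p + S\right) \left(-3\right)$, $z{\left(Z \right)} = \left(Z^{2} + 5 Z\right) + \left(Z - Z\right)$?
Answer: $3$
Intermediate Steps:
$z{\left(Z \right)} = Z^{2} + 5 Z$ ($z{\left(Z \right)} = \left(Z^{2} + 5 Z\right) + 0 = Z^{2} + 5 Z$)
$G{\left(S \right)} = -9 - 3 S$ ($G{\left(S \right)} = \left(3 + S\right) \left(-3\right) = -9 - 3 S$)
$R{\left(Y \right)} = 2 - Y - 2 Y^{2}$ ($R{\left(Y \right)} = 2 - \left(\left(Y^{2} + Y Y\right) + Y\right) = 2 - \left(\left(Y^{2} + Y^{2}\right) + Y\right) = 2 - \left(2 Y^{2} + Y\right) = 2 - \left(Y + 2 Y^{2}\right) = 2 - Y - 2 Y^{2}$)
$R{\left(-1 \right)} G{\left(z{\left(-4 \right)} \right)} = \left(2 - -1 - 2 \left(-1\right)^{2}\right) \left(-9 - 3 \left(- 4 \left(5 - 4\right)\right)\right) = \left(2 + 1 - 2\right) \left(-9 - 3 \left(\left(-4\right) 1\right)\right) = \left(2 + 1 - 2\right) \left(-9 - -12\right) = 1 \left(-9 + 12\right) = 1 \cdot 3 = 3$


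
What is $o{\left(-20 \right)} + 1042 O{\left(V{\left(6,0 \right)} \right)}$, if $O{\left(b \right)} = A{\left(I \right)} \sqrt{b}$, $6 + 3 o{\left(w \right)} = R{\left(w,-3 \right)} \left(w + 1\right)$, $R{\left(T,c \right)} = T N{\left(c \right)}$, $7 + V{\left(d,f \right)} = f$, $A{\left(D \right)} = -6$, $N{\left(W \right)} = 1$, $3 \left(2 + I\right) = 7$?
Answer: $\frac{374}{3} - 6252 i \sqrt{7} \approx 124.67 - 16541.0 i$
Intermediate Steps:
$I = \frac{1}{3}$ ($I = -2 + \frac{1}{3} \cdot 7 = -2 + \frac{7}{3} = \frac{1}{3} \approx 0.33333$)
$V{\left(d,f \right)} = -7 + f$
$R{\left(T,c \right)} = T$ ($R{\left(T,c \right)} = T 1 = T$)
$o{\left(w \right)} = -2 + \frac{w \left(1 + w\right)}{3}$ ($o{\left(w \right)} = -2 + \frac{w \left(w + 1\right)}{3} = -2 + \frac{w \left(1 + w\right)}{3}$)
$O{\left(b \right)} = - 6 \sqrt{b}$
$o{\left(-20 \right)} + 1042 O{\left(V{\left(6,0 \right)} \right)} = \left(-2 + \frac{1}{3} \left(-20\right) + \frac{\left(-20\right)^{2}}{3}\right) + 1042 \left(- 6 \sqrt{-7 + 0}\right) = \left(-2 - \frac{20}{3} + \frac{1}{3} \cdot 400\right) + 1042 \left(- 6 \sqrt{-7}\right) = \left(-2 - \frac{20}{3} + \frac{400}{3}\right) + 1042 \left(- 6 i \sqrt{7}\right) = \frac{374}{3} + 1042 \left(- 6 i \sqrt{7}\right) = \frac{374}{3} - 6252 i \sqrt{7}$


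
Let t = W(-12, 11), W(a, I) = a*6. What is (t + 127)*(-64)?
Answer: -3520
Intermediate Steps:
W(a, I) = 6*a
t = -72 (t = 6*(-12) = -72)
(t + 127)*(-64) = (-72 + 127)*(-64) = 55*(-64) = -3520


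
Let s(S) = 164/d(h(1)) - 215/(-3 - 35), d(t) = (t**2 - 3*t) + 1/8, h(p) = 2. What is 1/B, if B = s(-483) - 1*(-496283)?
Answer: 570/282834679 ≈ 2.0153e-6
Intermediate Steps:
d(t) = 1/8 + t**2 - 3*t (d(t) = (t**2 - 3*t) + 1/8 = 1/8 + t**2 - 3*t)
s(S) = -46631/570 (s(S) = 164/(1/8 + 2**2 - 3*2) - 215/(-3 - 35) = 164/(1/8 + 4 - 6) - 215/(-38) = 164/(-15/8) - 215*(-1/38) = 164*(-8/15) + 215/38 = -1312/15 + 215/38 = -46631/570)
B = 282834679/570 (B = -46631/570 - 1*(-496283) = -46631/570 + 496283 = 282834679/570 ≈ 4.9620e+5)
1/B = 1/(282834679/570) = 570/282834679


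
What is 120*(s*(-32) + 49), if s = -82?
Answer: 320760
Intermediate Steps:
120*(s*(-32) + 49) = 120*(-82*(-32) + 49) = 120*(2624 + 49) = 120*2673 = 320760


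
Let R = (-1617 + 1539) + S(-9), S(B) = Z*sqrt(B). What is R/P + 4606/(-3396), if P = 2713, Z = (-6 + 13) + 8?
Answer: -6380483/4606674 + 45*I/2713 ≈ -1.3851 + 0.016587*I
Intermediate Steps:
Z = 15 (Z = 7 + 8 = 15)
S(B) = 15*sqrt(B)
R = -78 + 45*I (R = (-1617 + 1539) + 15*sqrt(-9) = -78 + 15*(3*I) = -78 + 45*I ≈ -78.0 + 45.0*I)
R/P + 4606/(-3396) = (-78 + 45*I)/2713 + 4606/(-3396) = (-78 + 45*I)*(1/2713) + 4606*(-1/3396) = (-78/2713 + 45*I/2713) - 2303/1698 = -6380483/4606674 + 45*I/2713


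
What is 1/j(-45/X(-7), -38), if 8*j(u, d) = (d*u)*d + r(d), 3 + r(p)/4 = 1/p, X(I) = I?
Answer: 532/616505 ≈ 0.00086293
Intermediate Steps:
r(p) = -12 + 4/p (r(p) = -12 + 4*(1/p) = -12 + 4/p)
j(u, d) = -3/2 + 1/(2*d) + u*d²/8 (j(u, d) = ((d*u)*d + (-12 + 4/d))/8 = (u*d² + (-12 + 4/d))/8 = (-12 + 4/d + u*d²)/8 = -3/2 + 1/(2*d) + u*d²/8)
1/j(-45/X(-7), -38) = 1/((⅛)*(4 - 12*(-38) - 45/(-7)*(-38)³)/(-38)) = 1/((⅛)*(-1/38)*(4 + 456 - 45*(-⅐)*(-54872))) = 1/((⅛)*(-1/38)*(4 + 456 + (45/7)*(-54872))) = 1/((⅛)*(-1/38)*(4 + 456 - 2469240/7)) = 1/((⅛)*(-1/38)*(-2466020/7)) = 1/(616505/532) = 532/616505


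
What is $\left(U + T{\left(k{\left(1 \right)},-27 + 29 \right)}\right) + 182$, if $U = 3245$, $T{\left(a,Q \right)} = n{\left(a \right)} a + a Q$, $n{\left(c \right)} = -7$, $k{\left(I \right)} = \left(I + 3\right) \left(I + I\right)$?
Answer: $3387$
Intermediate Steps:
$k{\left(I \right)} = 2 I \left(3 + I\right)$ ($k{\left(I \right)} = \left(3 + I\right) 2 I = 2 I \left(3 + I\right)$)
$T{\left(a,Q \right)} = - 7 a + Q a$ ($T{\left(a,Q \right)} = - 7 a + a Q = - 7 a + Q a$)
$\left(U + T{\left(k{\left(1 \right)},-27 + 29 \right)}\right) + 182 = \left(3245 + 2 \cdot 1 \left(3 + 1\right) \left(-7 + \left(-27 + 29\right)\right)\right) + 182 = \left(3245 + 2 \cdot 1 \cdot 4 \left(-7 + 2\right)\right) + 182 = \left(3245 + 8 \left(-5\right)\right) + 182 = \left(3245 - 40\right) + 182 = 3205 + 182 = 3387$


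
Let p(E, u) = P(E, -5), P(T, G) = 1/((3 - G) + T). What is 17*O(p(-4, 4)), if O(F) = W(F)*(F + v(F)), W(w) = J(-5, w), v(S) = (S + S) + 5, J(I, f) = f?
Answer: 391/16 ≈ 24.438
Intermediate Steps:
P(T, G) = 1/(3 + T - G)
p(E, u) = 1/(8 + E) (p(E, u) = 1/(3 + E - 1*(-5)) = 1/(3 + E + 5) = 1/(8 + E))
v(S) = 5 + 2*S (v(S) = 2*S + 5 = 5 + 2*S)
W(w) = w
O(F) = F*(5 + 3*F) (O(F) = F*(F + (5 + 2*F)) = F*(5 + 3*F))
17*O(p(-4, 4)) = 17*((5 + 3/(8 - 4))/(8 - 4)) = 17*((5 + 3/4)/4) = 17*((5 + 3*(¼))/4) = 17*((5 + ¾)/4) = 17*((¼)*(23/4)) = 17*(23/16) = 391/16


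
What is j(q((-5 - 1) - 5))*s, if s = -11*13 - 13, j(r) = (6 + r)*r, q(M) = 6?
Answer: -11232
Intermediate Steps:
j(r) = r*(6 + r)
s = -156 (s = -143 - 13 = -156)
j(q((-5 - 1) - 5))*s = (6*(6 + 6))*(-156) = (6*12)*(-156) = 72*(-156) = -11232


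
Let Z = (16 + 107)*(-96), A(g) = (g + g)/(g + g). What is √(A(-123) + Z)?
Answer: I*√11807 ≈ 108.66*I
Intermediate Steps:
A(g) = 1 (A(g) = (2*g)/((2*g)) = (2*g)*(1/(2*g)) = 1)
Z = -11808 (Z = 123*(-96) = -11808)
√(A(-123) + Z) = √(1 - 11808) = √(-11807) = I*√11807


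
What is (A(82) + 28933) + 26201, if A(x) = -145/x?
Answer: 4520843/82 ≈ 55132.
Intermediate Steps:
(A(82) + 28933) + 26201 = (-145/82 + 28933) + 26201 = 2372361/82 + 26201 = 4520843/82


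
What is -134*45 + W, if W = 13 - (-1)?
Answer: -6016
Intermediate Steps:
W = 14 (W = 13 - 1*(-1) = 13 + 1 = 14)
-134*45 + W = -134*45 + 14 = -6030 + 14 = -6016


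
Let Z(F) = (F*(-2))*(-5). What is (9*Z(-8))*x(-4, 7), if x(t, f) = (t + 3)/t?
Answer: -180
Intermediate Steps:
x(t, f) = (3 + t)/t
Z(F) = 10*F (Z(F) = -2*F*(-5) = 10*F)
(9*Z(-8))*x(-4, 7) = (9*(10*(-8)))*((3 - 4)/(-4)) = (9*(-80))*(-¼*(-1)) = -720*¼ = -180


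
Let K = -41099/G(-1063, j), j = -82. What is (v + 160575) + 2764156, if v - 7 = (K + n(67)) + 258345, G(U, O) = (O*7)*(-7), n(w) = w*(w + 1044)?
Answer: 13088674261/4018 ≈ 3.2575e+6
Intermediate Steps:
n(w) = w*(1044 + w)
G(U, O) = -49*O (G(U, O) = (7*O)*(-7) = -49*O)
K = -41099/4018 (K = -41099/((-49*(-82))) = -41099/4018 ≈ -10.229)
v = 1337105103/4018 (v = 7 + ((-41099/4018 + 67*(1044 + 67)) + 258345) = 7 + ((-41099/4018 + 67*1111) + 258345) = 7 + ((-41099/4018 + 74437) + 258345) = 7 + (299046767/4018 + 258345) = 7 + 1337076977/4018 = 1337105103/4018 ≈ 3.3278e+5)
(v + 160575) + 2764156 = (1337105103/4018 + 160575) + 2764156 = 1982295453/4018 + 2764156 = 13088674261/4018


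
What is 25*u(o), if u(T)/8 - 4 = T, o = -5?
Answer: -200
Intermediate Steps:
u(T) = 32 + 8*T
25*u(o) = 25*(32 + 8*(-5)) = 25*(32 - 40) = 25*(-8) = -200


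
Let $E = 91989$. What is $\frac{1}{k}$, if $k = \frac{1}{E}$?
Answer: $91989$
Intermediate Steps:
$k = \frac{1}{91989} \approx 1.0871 \cdot 10^{-5}$
$\frac{1}{k} = \frac{1}{\frac{1}{91989}} = 91989$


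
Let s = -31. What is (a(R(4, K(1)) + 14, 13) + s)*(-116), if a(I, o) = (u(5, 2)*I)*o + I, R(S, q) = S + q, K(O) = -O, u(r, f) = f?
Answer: -49648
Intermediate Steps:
a(I, o) = I + 2*I*o (a(I, o) = (2*I)*o + I = 2*I*o + I = I + 2*I*o)
(a(R(4, K(1)) + 14, 13) + s)*(-116) = (((4 - 1*1) + 14)*(1 + 2*13) - 31)*(-116) = (((4 - 1) + 14)*(1 + 26) - 31)*(-116) = ((3 + 14)*27 - 31)*(-116) = (17*27 - 31)*(-116) = (459 - 31)*(-116) = 428*(-116) = -49648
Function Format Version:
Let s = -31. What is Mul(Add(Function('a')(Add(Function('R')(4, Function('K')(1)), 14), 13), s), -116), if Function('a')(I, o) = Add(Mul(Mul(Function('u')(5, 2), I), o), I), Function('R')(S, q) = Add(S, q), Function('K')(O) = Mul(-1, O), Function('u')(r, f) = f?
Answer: -49648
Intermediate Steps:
Function('a')(I, o) = Add(I, Mul(2, I, o)) (Function('a')(I, o) = Add(Mul(Mul(2, I), o), I) = Add(Mul(2, I, o), I) = Add(I, Mul(2, I, o)))
Mul(Add(Function('a')(Add(Function('R')(4, Function('K')(1)), 14), 13), s), -116) = Mul(Add(Mul(Add(Add(4, Mul(-1, 1)), 14), Add(1, Mul(2, 13))), -31), -116) = Mul(Add(Mul(Add(Add(4, -1), 14), Add(1, 26)), -31), -116) = Mul(Add(Mul(Add(3, 14), 27), -31), -116) = Mul(Add(Mul(17, 27), -31), -116) = Mul(Add(459, -31), -116) = Mul(428, -116) = -49648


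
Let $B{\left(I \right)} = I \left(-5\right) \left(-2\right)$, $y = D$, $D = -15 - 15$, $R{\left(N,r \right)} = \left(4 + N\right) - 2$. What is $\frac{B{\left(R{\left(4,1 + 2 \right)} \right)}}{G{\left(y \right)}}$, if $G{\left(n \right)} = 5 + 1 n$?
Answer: $- \frac{12}{5} \approx -2.4$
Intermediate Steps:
$R{\left(N,r \right)} = 2 + N$
$D = -30$
$y = -30$
$B{\left(I \right)} = 10 I$ ($B{\left(I \right)} = - 5 I \left(-2\right) = 10 I$)
$G{\left(n \right)} = 5 + n$
$\frac{B{\left(R{\left(4,1 + 2 \right)} \right)}}{G{\left(y \right)}} = \frac{10 \left(2 + 4\right)}{5 - 30} = \frac{10 \cdot 6}{-25} = 60 \left(- \frac{1}{25}\right) = - \frac{12}{5}$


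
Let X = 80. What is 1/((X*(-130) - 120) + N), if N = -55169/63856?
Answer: -63856/671820289 ≈ -9.5049e-5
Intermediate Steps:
N = -55169/63856 (N = -55169*1/63856 = -55169/63856 ≈ -0.86396)
1/((X*(-130) - 120) + N) = 1/((80*(-130) - 120) - 55169/63856) = 1/((-10400 - 120) - 55169/63856) = 1/(-10520 - 55169/63856) = 1/(-671820289/63856) = -63856/671820289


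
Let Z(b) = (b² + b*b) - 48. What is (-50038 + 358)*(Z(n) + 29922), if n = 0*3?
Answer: -1484140320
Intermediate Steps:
n = 0
Z(b) = -48 + 2*b² (Z(b) = (b² + b²) - 48 = 2*b² - 48 = -48 + 2*b²)
(-50038 + 358)*(Z(n) + 29922) = (-50038 + 358)*((-48 + 2*0²) + 29922) = -49680*((-48 + 2*0) + 29922) = -49680*((-48 + 0) + 29922) = -49680*(-48 + 29922) = -49680*29874 = -1484140320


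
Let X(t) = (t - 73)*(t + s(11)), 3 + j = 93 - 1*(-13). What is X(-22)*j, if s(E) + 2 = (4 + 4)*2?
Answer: 78280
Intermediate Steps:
s(E) = 14 (s(E) = -2 + (4 + 4)*2 = -2 + 8*2 = -2 + 16 = 14)
j = 103 (j = -3 + (93 - 1*(-13)) = -3 + (93 + 13) = -3 + 106 = 103)
X(t) = (-73 + t)*(14 + t) (X(t) = (t - 73)*(t + 14) = (-73 + t)*(14 + t))
X(-22)*j = (-1022 + (-22)**2 - 59*(-22))*103 = (-1022 + 484 + 1298)*103 = 760*103 = 78280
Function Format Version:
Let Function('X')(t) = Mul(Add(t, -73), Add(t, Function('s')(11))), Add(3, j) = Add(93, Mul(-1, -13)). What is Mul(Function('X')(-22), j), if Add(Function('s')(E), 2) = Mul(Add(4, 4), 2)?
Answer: 78280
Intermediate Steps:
Function('s')(E) = 14 (Function('s')(E) = Add(-2, Mul(Add(4, 4), 2)) = Add(-2, Mul(8, 2)) = Add(-2, 16) = 14)
j = 103 (j = Add(-3, Add(93, Mul(-1, -13))) = Add(-3, Add(93, 13)) = Add(-3, 106) = 103)
Function('X')(t) = Mul(Add(-73, t), Add(14, t)) (Function('X')(t) = Mul(Add(t, -73), Add(t, 14)) = Mul(Add(-73, t), Add(14, t)))
Mul(Function('X')(-22), j) = Mul(Add(-1022, Pow(-22, 2), Mul(-59, -22)), 103) = Mul(Add(-1022, 484, 1298), 103) = Mul(760, 103) = 78280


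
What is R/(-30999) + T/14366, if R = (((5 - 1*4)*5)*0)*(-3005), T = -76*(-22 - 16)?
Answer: 1444/7183 ≈ 0.20103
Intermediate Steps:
T = 2888 (T = -76*(-38) = 2888)
R = 0 (R = (((5 - 4)*5)*0)*(-3005) = ((1*5)*0)*(-3005) = (5*0)*(-3005) = 0*(-3005) = 0)
R/(-30999) + T/14366 = 0/(-30999) + 2888/14366 = 0*(-1/30999) + 2888*(1/14366) = 0 + 1444/7183 = 1444/7183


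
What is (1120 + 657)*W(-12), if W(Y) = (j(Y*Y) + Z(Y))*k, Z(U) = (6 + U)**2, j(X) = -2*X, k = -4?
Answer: 1791216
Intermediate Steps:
W(Y) = -4*(6 + Y)**2 + 8*Y**2 (W(Y) = (-2*Y*Y + (6 + Y)**2)*(-4) = (-2*Y**2 + (6 + Y)**2)*(-4) = ((6 + Y)**2 - 2*Y**2)*(-4) = -4*(6 + Y)**2 + 8*Y**2)
(1120 + 657)*W(-12) = (1120 + 657)*(-144 - 48*(-12) + 4*(-12)**2) = 1777*(-144 + 576 + 4*144) = 1777*(-144 + 576 + 576) = 1777*1008 = 1791216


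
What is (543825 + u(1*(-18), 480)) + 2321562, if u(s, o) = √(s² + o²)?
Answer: 2865387 + 6*√6409 ≈ 2.8659e+6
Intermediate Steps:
u(s, o) = √(o² + s²)
(543825 + u(1*(-18), 480)) + 2321562 = (543825 + √(480² + (1*(-18))²)) + 2321562 = (543825 + √(230400 + (-18)²)) + 2321562 = (543825 + √(230400 + 324)) + 2321562 = (543825 + √230724) + 2321562 = (543825 + 6*√6409) + 2321562 = 2865387 + 6*√6409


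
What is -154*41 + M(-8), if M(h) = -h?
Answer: -6306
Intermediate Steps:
-154*41 + M(-8) = -154*41 - 1*(-8) = -6314 + 8 = -6306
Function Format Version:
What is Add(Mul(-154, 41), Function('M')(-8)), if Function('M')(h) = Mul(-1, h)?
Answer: -6306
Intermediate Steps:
Add(Mul(-154, 41), Function('M')(-8)) = Add(Mul(-154, 41), Mul(-1, -8)) = Add(-6314, 8) = -6306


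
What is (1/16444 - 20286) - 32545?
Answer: -868752963/16444 ≈ -52831.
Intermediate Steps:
(1/16444 - 20286) - 32545 = -333582983/16444 - 32545 = -868752963/16444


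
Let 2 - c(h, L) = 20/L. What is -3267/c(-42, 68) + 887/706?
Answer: -39184811/20474 ≈ -1913.9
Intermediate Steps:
c(h, L) = 2 - 20/L
-3267/c(-42, 68) + 887/706 = -3267/(2 - 20/68) + 887/706 = -3267/(2 - 20*1/68) + 887*(1/706) = -3267/(2 - 5/17) + 887/706 = -3267/29/17 + 887/706 = -3267*17/29 + 887/706 = -55539/29 + 887/706 = -39184811/20474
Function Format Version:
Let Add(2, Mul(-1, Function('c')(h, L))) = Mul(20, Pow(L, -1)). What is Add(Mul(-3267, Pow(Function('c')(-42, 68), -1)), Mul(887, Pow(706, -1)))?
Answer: Rational(-39184811, 20474) ≈ -1913.9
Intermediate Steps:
Function('c')(h, L) = Add(2, Mul(-20, Pow(L, -1))) (Function('c')(h, L) = Add(2, Mul(-1, Mul(20, Pow(L, -1)))) = Add(2, Mul(-20, Pow(L, -1))))
Add(Mul(-3267, Pow(Function('c')(-42, 68), -1)), Mul(887, Pow(706, -1))) = Add(Mul(-3267, Pow(Add(2, Mul(-20, Pow(68, -1))), -1)), Mul(887, Pow(706, -1))) = Add(Mul(-3267, Pow(Add(2, Mul(-20, Rational(1, 68))), -1)), Mul(887, Rational(1, 706))) = Add(Mul(-3267, Pow(Add(2, Rational(-5, 17)), -1)), Rational(887, 706)) = Add(Mul(-3267, Pow(Rational(29, 17), -1)), Rational(887, 706)) = Add(Mul(-3267, Rational(17, 29)), Rational(887, 706)) = Add(Rational(-55539, 29), Rational(887, 706)) = Rational(-39184811, 20474)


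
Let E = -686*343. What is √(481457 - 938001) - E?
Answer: 235298 + 4*I*√28534 ≈ 2.353e+5 + 675.68*I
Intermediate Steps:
E = -235298
√(481457 - 938001) - E = √(481457 - 938001) - 1*(-235298) = √(-456544) + 235298 = 4*I*√28534 + 235298 = 235298 + 4*I*√28534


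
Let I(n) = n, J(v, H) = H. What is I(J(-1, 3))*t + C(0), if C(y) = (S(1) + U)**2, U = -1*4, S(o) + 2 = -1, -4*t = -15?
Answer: 241/4 ≈ 60.250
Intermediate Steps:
t = 15/4 (t = -1/4*(-15) = 15/4 ≈ 3.7500)
S(o) = -3 (S(o) = -2 - 1 = -3)
U = -4
C(y) = 49 (C(y) = (-3 - 4)**2 = (-7)**2 = 49)
I(J(-1, 3))*t + C(0) = 3*(15/4) + 49 = 45/4 + 49 = 241/4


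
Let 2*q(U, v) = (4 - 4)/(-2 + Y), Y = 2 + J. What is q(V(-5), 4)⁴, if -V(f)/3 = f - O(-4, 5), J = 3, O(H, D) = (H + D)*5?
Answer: 0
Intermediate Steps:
O(H, D) = 5*D + 5*H (O(H, D) = (D + H)*5 = 5*D + 5*H)
Y = 5 (Y = 2 + 3 = 5)
V(f) = 15 - 3*f (V(f) = -3*(f - (5*5 + 5*(-4))) = -3*(f - (25 - 20)) = -3*(f - 1*5) = -3*(f - 5) = -3*(-5 + f) = 15 - 3*f)
q(U, v) = 0 (q(U, v) = ((4 - 4)/(-2 + 5))/2 = (0/3)/2 = (0*(⅓))/2 = (½)*0 = 0)
q(V(-5), 4)⁴ = 0⁴ = 0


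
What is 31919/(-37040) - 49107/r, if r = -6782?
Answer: 801224311/125602640 ≈ 6.3790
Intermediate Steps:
31919/(-37040) - 49107/r = 31919/(-37040) - 49107/(-6782) = 31919*(-1/37040) - 49107*(-1/6782) = -31919/37040 + 49107/6782 = 801224311/125602640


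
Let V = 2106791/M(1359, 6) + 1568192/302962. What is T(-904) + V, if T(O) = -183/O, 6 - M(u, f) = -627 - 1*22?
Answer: 288983918147369/89694929720 ≈ 3221.9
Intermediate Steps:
M(u, f) = 655 (M(u, f) = 6 - (-627 - 1*22) = 6 - (-627 - 22) = 6 - 1*(-649) = 6 + 649 = 655)
V = 319652390351/99220055 (V = 2106791/655 + 1568192/302962 = 2106791*(1/655) + 1568192*(1/302962) = 2106791/655 + 784096/151481 = 319652390351/99220055 ≈ 3221.7)
T(-904) + V = -183/(-904) + 319652390351/99220055 = -183*(-1/904) + 319652390351/99220055 = 183/904 + 319652390351/99220055 = 288983918147369/89694929720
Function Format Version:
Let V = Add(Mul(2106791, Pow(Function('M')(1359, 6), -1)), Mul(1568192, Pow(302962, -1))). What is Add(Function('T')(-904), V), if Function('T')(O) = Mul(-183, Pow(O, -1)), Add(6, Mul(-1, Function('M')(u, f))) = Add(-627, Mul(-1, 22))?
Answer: Rational(288983918147369, 89694929720) ≈ 3221.9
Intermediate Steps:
Function('M')(u, f) = 655 (Function('M')(u, f) = Add(6, Mul(-1, Add(-627, Mul(-1, 22)))) = Add(6, Mul(-1, Add(-627, -22))) = Add(6, Mul(-1, -649)) = Add(6, 649) = 655)
V = Rational(319652390351, 99220055) (V = Add(Mul(2106791, Pow(655, -1)), Mul(1568192, Pow(302962, -1))) = Add(Mul(2106791, Rational(1, 655)), Mul(1568192, Rational(1, 302962))) = Add(Rational(2106791, 655), Rational(784096, 151481)) = Rational(319652390351, 99220055) ≈ 3221.7)
Add(Function('T')(-904), V) = Add(Mul(-183, Pow(-904, -1)), Rational(319652390351, 99220055)) = Add(Mul(-183, Rational(-1, 904)), Rational(319652390351, 99220055)) = Add(Rational(183, 904), Rational(319652390351, 99220055)) = Rational(288983918147369, 89694929720)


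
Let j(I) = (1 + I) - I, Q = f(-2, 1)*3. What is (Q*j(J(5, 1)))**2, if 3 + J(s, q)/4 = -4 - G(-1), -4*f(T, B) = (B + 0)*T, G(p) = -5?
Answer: 9/4 ≈ 2.2500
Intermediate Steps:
f(T, B) = -B*T/4 (f(T, B) = -(B + 0)*T/4 = -B*T/4)
Q = 3/2 (Q = -1/4*1*(-2)*3 = (1/2)*3 = 3/2 ≈ 1.5000)
J(s, q) = -8 (J(s, q) = -12 + 4*(-4 - 1*(-5)) = -12 + 4*(-4 + 5) = -12 + 4*1 = -12 + 4 = -8)
j(I) = 1
(Q*j(J(5, 1)))**2 = ((3/2)*1)**2 = (3/2)**2 = 9/4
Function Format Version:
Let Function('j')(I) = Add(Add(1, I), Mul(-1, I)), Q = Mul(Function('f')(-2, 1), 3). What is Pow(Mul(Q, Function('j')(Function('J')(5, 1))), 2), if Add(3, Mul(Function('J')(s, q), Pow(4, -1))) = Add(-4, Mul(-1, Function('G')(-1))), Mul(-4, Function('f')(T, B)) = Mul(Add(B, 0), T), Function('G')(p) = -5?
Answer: Rational(9, 4) ≈ 2.2500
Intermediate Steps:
Function('f')(T, B) = Mul(Rational(-1, 4), B, T) (Function('f')(T, B) = Mul(Rational(-1, 4), Mul(Add(B, 0), T)) = Mul(Rational(-1, 4), Mul(B, T)) = Mul(Rational(-1, 4), B, T))
Q = Rational(3, 2) (Q = Mul(Mul(Rational(-1, 4), 1, -2), 3) = Mul(Rational(1, 2), 3) = Rational(3, 2) ≈ 1.5000)
Function('J')(s, q) = -8 (Function('J')(s, q) = Add(-12, Mul(4, Add(-4, Mul(-1, -5)))) = Add(-12, Mul(4, Add(-4, 5))) = Add(-12, Mul(4, 1)) = Add(-12, 4) = -8)
Function('j')(I) = 1
Pow(Mul(Q, Function('j')(Function('J')(5, 1))), 2) = Pow(Mul(Rational(3, 2), 1), 2) = Pow(Rational(3, 2), 2) = Rational(9, 4)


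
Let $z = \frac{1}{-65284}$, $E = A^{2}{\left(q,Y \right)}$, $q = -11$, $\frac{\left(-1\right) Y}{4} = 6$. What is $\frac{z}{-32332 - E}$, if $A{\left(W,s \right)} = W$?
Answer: $\frac{1}{2118661652} \approx 4.72 \cdot 10^{-10}$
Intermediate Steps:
$Y = -24$ ($Y = \left(-4\right) 6 = -24$)
$E = 121$ ($E = \left(-11\right)^{2} = 121$)
$z = - \frac{1}{65284} \approx -1.5318 \cdot 10^{-5}$
$\frac{z}{-32332 - E} = - \frac{1}{65284 \left(-32332 - 121\right)} = - \frac{1}{65284 \left(-32453\right)} = \left(- \frac{1}{65284}\right) \left(- \frac{1}{32453}\right) = \frac{1}{2118661652}$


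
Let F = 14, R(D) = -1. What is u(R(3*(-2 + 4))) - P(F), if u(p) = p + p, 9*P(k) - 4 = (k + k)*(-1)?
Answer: 2/3 ≈ 0.66667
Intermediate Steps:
P(k) = 4/9 - 2*k/9 (P(k) = 4/9 + ((k + k)*(-1))/9 = 4/9 + ((2*k)*(-1))/9 = 4/9 + (-2*k)/9 = 4/9 - 2*k/9)
u(p) = 2*p
u(R(3*(-2 + 4))) - P(F) = 2*(-1) - (4/9 - 2/9*14) = -2 - (4/9 - 28/9) = -2 - 1*(-8/3) = -2 + 8/3 = 2/3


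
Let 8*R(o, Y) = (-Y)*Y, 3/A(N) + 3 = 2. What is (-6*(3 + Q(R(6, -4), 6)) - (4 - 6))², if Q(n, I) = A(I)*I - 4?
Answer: 13456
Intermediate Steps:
A(N) = -3 (A(N) = 3/(-3 + 2) = 3/(-1) = 3*(-1) = -3)
R(o, Y) = -Y²/8 (R(o, Y) = ((-Y)*Y)/8 = (-Y²)/8 = -Y²/8)
Q(n, I) = -4 - 3*I (Q(n, I) = -3*I - 4 = -4 - 3*I)
(-6*(3 + Q(R(6, -4), 6)) - (4 - 6))² = (-6*(3 + (-4 - 3*6)) - (4 - 6))² = (-6*(3 + (-4 - 18)) - 1*(-2))² = (-6*(3 - 22) + 2)² = (-6*(-19) + 2)² = (114 + 2)² = 116² = 13456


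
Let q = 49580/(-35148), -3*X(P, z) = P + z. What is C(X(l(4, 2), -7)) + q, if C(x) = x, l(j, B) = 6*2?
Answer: -27040/8787 ≈ -3.0773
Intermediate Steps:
l(j, B) = 12
X(P, z) = -P/3 - z/3 (X(P, z) = -(P + z)/3 = -P/3 - z/3)
q = -12395/8787 (q = 49580*(-1/35148) = -12395/8787 ≈ -1.4106)
C(X(l(4, 2), -7)) + q = (-⅓*12 - ⅓*(-7)) - 12395/8787 = (-4 + 7/3) - 12395/8787 = -5/3 - 12395/8787 = -27040/8787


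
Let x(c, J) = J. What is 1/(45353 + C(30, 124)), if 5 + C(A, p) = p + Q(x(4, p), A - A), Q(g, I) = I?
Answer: 1/45472 ≈ 2.1992e-5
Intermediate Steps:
C(A, p) = -5 + p (C(A, p) = -5 + (p + (A - A)) = -5 + (p + 0) = -5 + p)
1/(45353 + C(30, 124)) = 1/(45353 + (-5 + 124)) = 1/(45353 + 119) = 1/45472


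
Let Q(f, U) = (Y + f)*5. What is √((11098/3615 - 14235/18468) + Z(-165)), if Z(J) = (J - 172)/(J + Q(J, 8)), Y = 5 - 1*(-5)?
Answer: √9970768791010/1936917 ≈ 1.6302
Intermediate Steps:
Y = 10 (Y = 5 + 5 = 10)
Q(f, U) = 50 + 5*f (Q(f, U) = (10 + f)*5 = 50 + 5*f)
Z(J) = (-172 + J)/(50 + 6*J) (Z(J) = (J - 172)/(J + (50 + 5*J)) = (-172 + J)/(50 + 6*J))
√((11098/3615 - 14235/18468) + Z(-165)) = √((11098/3615 - 14235/18468) + (-172 - 165)/(2*(25 + 3*(-165)))) = √((11098*(1/3615) - 14235*1/18468) + (½)*(-337)/(25 - 495)) = √((11098/3615 - 4745/6156) + (½)*(-337)/(-470)) = √(17055371/7417980 + (½)*(-1/470)*(-337)) = √(17055371/7417980 + 337/940) = √(46329770/17432253) = √9970768791010/1936917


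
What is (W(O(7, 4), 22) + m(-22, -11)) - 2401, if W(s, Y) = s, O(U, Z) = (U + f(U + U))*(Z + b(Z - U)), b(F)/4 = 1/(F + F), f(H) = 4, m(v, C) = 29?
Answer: -7006/3 ≈ -2335.3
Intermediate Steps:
b(F) = 2/F (b(F) = 4/(F + F) = 4/((2*F)) = 4*(1/(2*F)) = 2/F)
O(U, Z) = (4 + U)*(Z + 2/(Z - U)) (O(U, Z) = (U + 4)*(Z + 2/(Z - U)) = (4 + U)*(Z + 2/(Z - U)))
(W(O(7, 4), 22) + m(-22, -11)) - 2401 = ((-8 - 2*7 + 4*(4 + 7)*(7 - 1*4))/(7 - 1*4) + 29) - 2401 = ((-8 - 14 + 4*11*(7 - 4))/(7 - 4) + 29) - 2401 = ((-8 - 14 + 4*11*3)/3 + 29) - 2401 = ((-8 - 14 + 132)/3 + 29) - 2401 = ((⅓)*110 + 29) - 2401 = (110/3 + 29) - 2401 = 197/3 - 2401 = -7006/3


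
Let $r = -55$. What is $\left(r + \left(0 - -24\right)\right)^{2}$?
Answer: $961$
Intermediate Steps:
$\left(r + \left(0 - -24\right)\right)^{2} = \left(-55 + \left(0 - -24\right)\right)^{2} = \left(-55 + \left(0 + 24\right)\right)^{2} = \left(-55 + 24\right)^{2} = \left(-31\right)^{2} = 961$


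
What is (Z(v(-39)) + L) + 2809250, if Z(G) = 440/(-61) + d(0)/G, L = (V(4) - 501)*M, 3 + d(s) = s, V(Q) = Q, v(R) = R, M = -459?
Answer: 2408631130/793 ≈ 3.0374e+6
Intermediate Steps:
d(s) = -3 + s
L = 228123 (L = (4 - 501)*(-459) = -497*(-459) = 228123)
Z(G) = -440/61 - 3/G (Z(G) = 440/(-61) + (-3 + 0)/G = 440*(-1/61) - 3/G = -440/61 - 3/G)
(Z(v(-39)) + L) + 2809250 = ((-440/61 - 3/(-39)) + 228123) + 2809250 = ((-440/61 - 3*(-1/39)) + 228123) + 2809250 = ((-440/61 + 1/13) + 228123) + 2809250 = (-5659/793 + 228123) + 2809250 = 180895880/793 + 2809250 = 2408631130/793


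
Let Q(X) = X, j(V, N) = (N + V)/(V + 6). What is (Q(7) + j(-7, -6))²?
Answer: 400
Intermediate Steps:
j(V, N) = (N + V)/(6 + V)
(Q(7) + j(-7, -6))² = (7 + (-6 - 7)/(6 - 7))² = (7 - 13/(-1))² = (7 - 1*(-13))² = (7 + 13)² = 20² = 400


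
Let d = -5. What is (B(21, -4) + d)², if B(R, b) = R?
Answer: 256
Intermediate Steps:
(B(21, -4) + d)² = (21 - 5)² = 16² = 256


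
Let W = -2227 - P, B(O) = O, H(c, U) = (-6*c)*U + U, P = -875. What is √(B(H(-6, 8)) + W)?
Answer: 4*I*√66 ≈ 32.496*I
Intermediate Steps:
H(c, U) = U - 6*U*c (H(c, U) = -6*U*c + U = U - 6*U*c)
W = -1352 (W = -2227 - 1*(-875) = -2227 + 875 = -1352)
√(B(H(-6, 8)) + W) = √(8*(1 - 6*(-6)) - 1352) = √(8*(1 + 36) - 1352) = √(8*37 - 1352) = √(296 - 1352) = √(-1056) = 4*I*√66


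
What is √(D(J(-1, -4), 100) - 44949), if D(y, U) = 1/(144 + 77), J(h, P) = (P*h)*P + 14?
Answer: 4*I*√137209618/221 ≈ 212.01*I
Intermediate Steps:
J(h, P) = 14 + h*P² (J(h, P) = h*P² + 14 = 14 + h*P²)
D(y, U) = 1/221
√(D(J(-1, -4), 100) - 44949) = √(1/221 - 44949) = √(-9933728/221) = 4*I*√137209618/221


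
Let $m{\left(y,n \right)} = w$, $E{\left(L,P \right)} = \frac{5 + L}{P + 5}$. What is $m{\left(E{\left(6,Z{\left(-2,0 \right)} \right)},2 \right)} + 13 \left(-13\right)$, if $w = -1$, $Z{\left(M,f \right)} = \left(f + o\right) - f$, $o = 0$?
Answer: $-170$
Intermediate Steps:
$Z{\left(M,f \right)} = 0$ ($Z{\left(M,f \right)} = \left(f + 0\right) - f = f - f = 0$)
$E{\left(L,P \right)} = \frac{5 + L}{5 + P}$
$m{\left(y,n \right)} = -1$
$m{\left(E{\left(6,Z{\left(-2,0 \right)} \right)},2 \right)} + 13 \left(-13\right) = -1 + 13 \left(-13\right) = -1 - 169 = -170$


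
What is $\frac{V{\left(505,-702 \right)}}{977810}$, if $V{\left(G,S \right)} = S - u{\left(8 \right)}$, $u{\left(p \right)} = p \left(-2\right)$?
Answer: $- \frac{343}{488905} \approx -0.00070157$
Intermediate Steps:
$u{\left(p \right)} = - 2 p$
$V{\left(G,S \right)} = 16 + S$ ($V{\left(G,S \right)} = S - \left(-2\right) 8 = S - -16 = S + 16 = 16 + S$)
$\frac{V{\left(505,-702 \right)}}{977810} = \frac{16 - 702}{977810} = \left(-686\right) \frac{1}{977810} = - \frac{343}{488905}$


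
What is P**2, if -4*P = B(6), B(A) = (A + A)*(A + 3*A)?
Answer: 5184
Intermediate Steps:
B(A) = 8*A**2 (B(A) = (2*A)*(4*A) = 8*A**2)
P = -72 (P = -2*6**2 = -2*36 = -1/4*288 = -72)
P**2 = (-72)**2 = 5184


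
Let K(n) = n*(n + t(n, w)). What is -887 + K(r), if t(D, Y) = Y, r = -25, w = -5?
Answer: -137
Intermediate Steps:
K(n) = n*(-5 + n) (K(n) = n*(n - 5) = n*(-5 + n))
-887 + K(r) = -887 - 25*(-5 - 25) = -887 - 25*(-30) = -887 + 750 = -137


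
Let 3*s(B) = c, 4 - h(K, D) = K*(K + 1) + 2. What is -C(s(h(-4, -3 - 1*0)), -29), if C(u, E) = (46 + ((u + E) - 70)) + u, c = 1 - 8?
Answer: 173/3 ≈ 57.667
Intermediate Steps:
c = -7
h(K, D) = 2 - K*(1 + K) (h(K, D) = 4 - (K*(K + 1) + 2) = 4 - (K*(1 + K) + 2) = 4 - (2 + K*(1 + K)) = 4 + (-2 - K*(1 + K)) = 2 - K*(1 + K))
s(B) = -7/3 (s(B) = (1/3)*(-7) = -7/3)
C(u, E) = -24 + E + 2*u (C(u, E) = (46 + ((E + u) - 70)) + u = (46 + (-70 + E + u)) + u = (-24 + E + u) + u = -24 + E + 2*u)
-C(s(h(-4, -3 - 1*0)), -29) = -(-24 - 29 + 2*(-7/3)) = -(-24 - 29 - 14/3) = -1*(-173/3) = 173/3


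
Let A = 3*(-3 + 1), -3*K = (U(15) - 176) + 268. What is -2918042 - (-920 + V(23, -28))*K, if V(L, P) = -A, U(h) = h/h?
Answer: -2946376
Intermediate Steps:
U(h) = 1
K = -31 (K = -((1 - 176) + 268)/3 = -(-175 + 268)/3 = -1/3*93 = -31)
A = -6 (A = 3*(-2) = -6)
V(L, P) = 6 (V(L, P) = -1*(-6) = 6)
-2918042 - (-920 + V(23, -28))*K = -2918042 - (-920 + 6)*(-31) = -2918042 - (-914)*(-31) = -2918042 - 1*28334 = -2918042 - 28334 = -2946376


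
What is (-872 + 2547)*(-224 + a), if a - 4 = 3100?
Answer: 4824000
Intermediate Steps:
a = 3104 (a = 4 + 3100 = 3104)
(-872 + 2547)*(-224 + a) = (-872 + 2547)*(-224 + 3104) = 1675*2880 = 4824000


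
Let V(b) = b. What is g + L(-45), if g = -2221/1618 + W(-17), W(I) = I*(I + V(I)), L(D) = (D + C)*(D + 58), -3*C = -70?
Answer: 1431739/4854 ≈ 294.96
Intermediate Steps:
C = 70/3 (C = -⅓*(-70) = 70/3 ≈ 23.333)
L(D) = (58 + D)*(70/3 + D) (L(D) = (D + 70/3)*(D + 58) = (70/3 + D)*(58 + D) = (58 + D)*(70/3 + D))
W(I) = 2*I² (W(I) = I*(I + I) = I*(2*I) = 2*I²)
g = 932983/1618 (g = -2221/1618 + 2*(-17)² = -2221*1/1618 + 2*289 = -2221/1618 + 578 = 932983/1618 ≈ 576.63)
g + L(-45) = 932983/1618 + (4060/3 + (-45)² + (244/3)*(-45)) = 932983/1618 + (4060/3 + 2025 - 3660) = 932983/1618 - 845/3 = 1431739/4854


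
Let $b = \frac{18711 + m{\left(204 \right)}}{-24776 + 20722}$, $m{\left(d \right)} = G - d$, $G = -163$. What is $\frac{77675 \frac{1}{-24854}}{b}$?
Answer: $\frac{157447225}{227960888} \approx 0.69068$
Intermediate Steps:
$m{\left(d \right)} = -163 - d$
$b = - \frac{9172}{2027}$ ($b = \frac{18711 - 367}{-24776 + 20722} = \frac{18711 - 367}{-4054} = \left(18711 - 367\right) \left(- \frac{1}{4054}\right) = 18344 \left(- \frac{1}{4054}\right) = - \frac{9172}{2027} \approx -4.5249$)
$\frac{77675 \frac{1}{-24854}}{b} = \frac{77675 \frac{1}{-24854}}{- \frac{9172}{2027}} = 77675 \left(- \frac{1}{24854}\right) \left(- \frac{2027}{9172}\right) = \left(- \frac{77675}{24854}\right) \left(- \frac{2027}{9172}\right) = \frac{157447225}{227960888}$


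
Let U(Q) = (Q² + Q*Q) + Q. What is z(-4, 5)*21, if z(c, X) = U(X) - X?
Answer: 1050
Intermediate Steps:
U(Q) = Q + 2*Q² (U(Q) = (Q² + Q²) + Q = 2*Q² + Q = Q + 2*Q²)
z(c, X) = -X + X*(1 + 2*X) (z(c, X) = X*(1 + 2*X) - X = -X + X*(1 + 2*X))
z(-4, 5)*21 = (2*5²)*21 = (2*25)*21 = 50*21 = 1050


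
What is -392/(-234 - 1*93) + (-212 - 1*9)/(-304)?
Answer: 191435/99408 ≈ 1.9258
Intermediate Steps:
-392/(-234 - 1*93) + (-212 - 1*9)/(-304) = -392/(-234 - 93) + (-212 - 9)*(-1/304) = -392/(-327) - 221*(-1/304) = -392*(-1/327) + 221/304 = 392/327 + 221/304 = 191435/99408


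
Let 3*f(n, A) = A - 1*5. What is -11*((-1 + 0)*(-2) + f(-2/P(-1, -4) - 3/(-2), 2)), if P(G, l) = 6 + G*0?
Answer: -11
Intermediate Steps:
P(G, l) = 6 (P(G, l) = 6 + 0 = 6)
f(n, A) = -5/3 + A/3 (f(n, A) = (A - 1*5)/3 = (A - 5)/3 = (-5 + A)/3 = -5/3 + A/3)
-11*((-1 + 0)*(-2) + f(-2/P(-1, -4) - 3/(-2), 2)) = -11*((-1 + 0)*(-2) + (-5/3 + (1/3)*2)) = -11*(-1*(-2) + (-5/3 + 2/3)) = -11*(2 - 1) = -11*1 = -11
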